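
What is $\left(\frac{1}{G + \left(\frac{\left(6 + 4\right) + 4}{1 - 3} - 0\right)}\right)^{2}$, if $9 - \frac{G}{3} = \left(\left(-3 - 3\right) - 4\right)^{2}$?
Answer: $\frac{1}{78400} \approx 1.2755 \cdot 10^{-5}$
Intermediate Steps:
$G = -273$ ($G = 27 - 3 \left(\left(-3 - 3\right) - 4\right)^{2} = 27 - 3 \left(-6 - 4\right)^{2} = 27 - 3 \left(-10\right)^{2} = 27 - 300 = -273$)
$\left(\frac{1}{G + \left(\frac{\left(6 + 4\right) + 4}{1 - 3} - 0\right)}\right)^{2} = \left(\frac{1}{-273 + \left(\frac{\left(6 + 4\right) + 4}{1 - 3} - 0\right)}\right)^{2} = \left(\frac{1}{-273 + \left(\frac{10 + 4}{-2} + 0\right)}\right)^{2} = \left(\frac{1}{-273 + \left(14 \left(- \frac{1}{2}\right) + 0\right)}\right)^{2} = \left(\frac{1}{-273 + \left(-7 + 0\right)}\right)^{2} = \left(\frac{1}{-273 - 7}\right)^{2} = \left(\frac{1}{-280}\right)^{2} = \left(- \frac{1}{280}\right)^{2} = \frac{1}{78400}$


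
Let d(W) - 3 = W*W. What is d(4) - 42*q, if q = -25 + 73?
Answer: -1997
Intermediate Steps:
q = 48
d(W) = 3 + W² (d(W) = 3 + W*W = 3 + W²)
d(4) - 42*q = (3 + 4²) - 42*48 = (3 + 16) - 2016 = 19 - 2016 = -1997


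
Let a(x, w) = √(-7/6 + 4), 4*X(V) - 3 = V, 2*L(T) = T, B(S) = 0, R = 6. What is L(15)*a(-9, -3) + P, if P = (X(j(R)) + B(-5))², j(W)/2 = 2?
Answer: 49/16 + 5*√102/4 ≈ 15.687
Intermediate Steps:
j(W) = 4 (j(W) = 2*2 = 4)
L(T) = T/2
X(V) = ¾ + V/4
a(x, w) = √102/6 (a(x, w) = √(-7*⅙ + 4) = √(-7/6 + 4) = √(17/6) = √102/6)
P = 49/16 (P = ((¾ + (¼)*4) + 0)² = ((¾ + 1) + 0)² = (7/4 + 0)² = (7/4)² = 49/16 ≈ 3.0625)
L(15)*a(-9, -3) + P = ((½)*15)*(√102/6) + 49/16 = 15*(√102/6)/2 + 49/16 = 5*√102/4 + 49/16 = 49/16 + 5*√102/4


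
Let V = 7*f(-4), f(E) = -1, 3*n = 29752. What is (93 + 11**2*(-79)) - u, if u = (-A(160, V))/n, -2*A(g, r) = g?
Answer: -35204084/3719 ≈ -9466.0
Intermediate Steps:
n = 29752/3 (n = (1/3)*29752 = 29752/3 ≈ 9917.3)
V = -7 (V = 7*(-1) = -7)
A(g, r) = -g/2
u = 30/3719 (u = (-(-1)*160/2)/(29752/3) = -1*(-80)*(3/29752) = 80*(3/29752) = 30/3719 ≈ 0.0080667)
(93 + 11**2*(-79)) - u = (93 + 11**2*(-79)) - 1*30/3719 = (93 + 121*(-79)) - 30/3719 = (93 - 9559) - 30/3719 = -9466 - 30/3719 = -35204084/3719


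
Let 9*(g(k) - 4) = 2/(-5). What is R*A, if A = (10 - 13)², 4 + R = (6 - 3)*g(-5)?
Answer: 354/5 ≈ 70.800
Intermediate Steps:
g(k) = 178/45 (g(k) = 4 + (2/(-5))/9 = 4 + (2*(-⅕))/9 = 4 + (⅑)*(-⅖) = 4 - 2/45 = 178/45)
R = 118/15 (R = -4 + (6 - 3)*(178/45) = -4 + 3*(178/45) = -4 + 178/15 = 118/15 ≈ 7.8667)
A = 9 (A = (-3)² = 9)
R*A = (118/15)*9 = 354/5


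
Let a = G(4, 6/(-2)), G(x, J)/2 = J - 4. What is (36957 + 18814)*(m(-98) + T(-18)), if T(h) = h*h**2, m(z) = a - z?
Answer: -320571708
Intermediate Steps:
G(x, J) = -8 + 2*J (G(x, J) = 2*(J - 4) = 2*(-4 + J) = -8 + 2*J)
a = -14 (a = -8 + 2*(6/(-2)) = -8 + 2*(6*(-1/2)) = -8 + 2*(-3) = -8 - 6 = -14)
m(z) = -14 - z
T(h) = h**3
(36957 + 18814)*(m(-98) + T(-18)) = (36957 + 18814)*((-14 - 1*(-98)) + (-18)**3) = 55771*((-14 + 98) - 5832) = 55771*(84 - 5832) = 55771*(-5748) = -320571708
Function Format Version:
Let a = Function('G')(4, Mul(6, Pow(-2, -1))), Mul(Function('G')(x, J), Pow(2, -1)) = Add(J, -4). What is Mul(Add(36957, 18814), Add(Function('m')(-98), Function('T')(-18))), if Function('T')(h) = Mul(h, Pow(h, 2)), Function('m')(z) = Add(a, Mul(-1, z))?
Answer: -320571708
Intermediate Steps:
Function('G')(x, J) = Add(-8, Mul(2, J)) (Function('G')(x, J) = Mul(2, Add(J, -4)) = Mul(2, Add(-4, J)) = Add(-8, Mul(2, J)))
a = -14 (a = Add(-8, Mul(2, Mul(6, Pow(-2, -1)))) = Add(-8, Mul(2, Mul(6, Rational(-1, 2)))) = Add(-8, Mul(2, -3)) = Add(-8, -6) = -14)
Function('m')(z) = Add(-14, Mul(-1, z))
Function('T')(h) = Pow(h, 3)
Mul(Add(36957, 18814), Add(Function('m')(-98), Function('T')(-18))) = Mul(Add(36957, 18814), Add(Add(-14, Mul(-1, -98)), Pow(-18, 3))) = Mul(55771, Add(Add(-14, 98), -5832)) = Mul(55771, Add(84, -5832)) = Mul(55771, -5748) = -320571708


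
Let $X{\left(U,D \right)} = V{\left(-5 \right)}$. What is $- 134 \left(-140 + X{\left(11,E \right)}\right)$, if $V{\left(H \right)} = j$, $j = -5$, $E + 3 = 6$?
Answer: $19430$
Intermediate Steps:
$E = 3$ ($E = -3 + 6 = 3$)
$V{\left(H \right)} = -5$
$X{\left(U,D \right)} = -5$
$- 134 \left(-140 + X{\left(11,E \right)}\right) = - 134 \left(-140 - 5\right) = \left(-134\right) \left(-145\right) = 19430$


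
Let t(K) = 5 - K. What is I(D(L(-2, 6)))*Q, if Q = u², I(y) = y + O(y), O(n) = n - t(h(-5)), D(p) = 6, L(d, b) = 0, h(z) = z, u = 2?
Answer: 8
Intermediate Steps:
O(n) = -10 + n (O(n) = n - (5 - 1*(-5)) = n - (5 + 5) = n - 1*10 = n - 10 = -10 + n)
I(y) = -10 + 2*y (I(y) = y + (-10 + y) = -10 + 2*y)
Q = 4 (Q = 2² = 4)
I(D(L(-2, 6)))*Q = (-10 + 2*6)*4 = (-10 + 12)*4 = 2*4 = 8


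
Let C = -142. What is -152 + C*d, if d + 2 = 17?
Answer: -2282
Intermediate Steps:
d = 15 (d = -2 + 17 = 15)
-152 + C*d = -152 - 142*15 = -152 - 2130 = -2282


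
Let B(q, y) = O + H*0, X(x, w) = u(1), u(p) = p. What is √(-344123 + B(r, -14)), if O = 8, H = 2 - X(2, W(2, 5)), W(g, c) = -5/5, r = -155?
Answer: 3*I*√38235 ≈ 586.61*I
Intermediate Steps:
W(g, c) = -1 (W(g, c) = -5*⅕ = -1)
X(x, w) = 1
H = 1 (H = 2 - 1*1 = 2 - 1 = 1)
B(q, y) = 8 (B(q, y) = 8 + 1*0 = 8 + 0 = 8)
√(-344123 + B(r, -14)) = √(-344123 + 8) = √(-344115) = 3*I*√38235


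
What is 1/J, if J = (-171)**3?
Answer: -1/5000211 ≈ -1.9999e-7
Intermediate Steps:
J = -5000211
1/J = 1/(-5000211) = -1/5000211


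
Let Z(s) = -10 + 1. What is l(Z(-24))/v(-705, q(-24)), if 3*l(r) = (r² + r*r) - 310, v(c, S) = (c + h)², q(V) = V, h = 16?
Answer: -148/1424163 ≈ -0.00010392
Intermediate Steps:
Z(s) = -9
v(c, S) = (16 + c)² (v(c, S) = (c + 16)² = (16 + c)²)
l(r) = -310/3 + 2*r²/3 (l(r) = ((r² + r*r) - 310)/3 = ((r² + r²) - 310)/3 = (2*r² - 310)/3 = (-310 + 2*r²)/3 = -310/3 + 2*r²/3)
l(Z(-24))/v(-705, q(-24)) = (-310/3 + (⅔)*(-9)²)/((16 - 705)²) = (-310/3 + (⅔)*81)/((-689)²) = (-310/3 + 54)/474721 = -148/3*1/474721 = -148/1424163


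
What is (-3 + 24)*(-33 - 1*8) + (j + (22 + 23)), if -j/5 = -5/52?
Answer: -42407/52 ≈ -815.52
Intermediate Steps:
j = 25/52 (j = -(-25)/52 = -5*(-5/52) = 25/52 ≈ 0.48077)
(-3 + 24)*(-33 - 1*8) + (j + (22 + 23)) = (-3 + 24)*(-33 - 1*8) + (25/52 + (22 + 23)) = 21*(-33 - 8) + (25/52 + 45) = 21*(-41) + 2365/52 = -861 + 2365/52 = -42407/52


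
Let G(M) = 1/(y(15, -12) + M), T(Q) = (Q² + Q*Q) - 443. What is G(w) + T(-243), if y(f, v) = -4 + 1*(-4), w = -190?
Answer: 23295689/198 ≈ 1.1766e+5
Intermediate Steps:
T(Q) = -443 + 2*Q² (T(Q) = (Q² + Q²) - 443 = 2*Q² - 443 = -443 + 2*Q²)
y(f, v) = -8 (y(f, v) = -4 - 4 = -8)
G(M) = 1/(-8 + M)
G(w) + T(-243) = 1/(-8 - 190) + (-443 + 2*(-243)²) = 1/(-198) + (-443 + 2*59049) = -1/198 + (-443 + 118098) = -1/198 + 117655 = 23295689/198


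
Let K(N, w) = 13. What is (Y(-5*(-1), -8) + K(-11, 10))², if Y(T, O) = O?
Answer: 25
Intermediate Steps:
(Y(-5*(-1), -8) + K(-11, 10))² = (-8 + 13)² = 5² = 25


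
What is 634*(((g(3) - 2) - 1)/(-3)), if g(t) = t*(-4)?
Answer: 3170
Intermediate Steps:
g(t) = -4*t
634*(((g(3) - 2) - 1)/(-3)) = 634*(((-4*3 - 2) - 1)/(-3)) = 634*(((-12 - 2) - 1)*(-⅓)) = 634*((-14 - 1)*(-⅓)) = 634*(-15*(-⅓)) = 634*5 = 3170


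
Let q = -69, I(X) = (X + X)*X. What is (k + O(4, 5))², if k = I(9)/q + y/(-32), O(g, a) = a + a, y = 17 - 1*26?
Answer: 34093921/541696 ≈ 62.939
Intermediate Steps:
y = -9 (y = 17 - 26 = -9)
O(g, a) = 2*a
I(X) = 2*X² (I(X) = (2*X)*X = 2*X²)
k = -1521/736 (k = (2*9²)/(-69) - 9/(-32) = (2*81)*(-1/69) - 9*(-1/32) = 162*(-1/69) + 9/32 = -54/23 + 9/32 = -1521/736 ≈ -2.0666)
(k + O(4, 5))² = (-1521/736 + 2*5)² = (-1521/736 + 10)² = (5839/736)² = 34093921/541696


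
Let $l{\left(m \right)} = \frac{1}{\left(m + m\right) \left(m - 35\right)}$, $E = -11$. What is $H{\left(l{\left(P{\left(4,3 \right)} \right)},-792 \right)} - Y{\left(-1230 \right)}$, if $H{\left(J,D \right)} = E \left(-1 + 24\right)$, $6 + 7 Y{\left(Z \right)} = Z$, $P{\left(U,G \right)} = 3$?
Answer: $- \frac{535}{7} \approx -76.429$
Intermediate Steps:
$Y{\left(Z \right)} = - \frac{6}{7} + \frac{Z}{7}$
$l{\left(m \right)} = \frac{1}{2 m \left(-35 + m\right)}$
$H{\left(J,D \right)} = -253$ ($H{\left(J,D \right)} = - 11 \left(-1 + 24\right) = \left(-11\right) 23 = -253$)
$H{\left(l{\left(P{\left(4,3 \right)} \right)},-792 \right)} - Y{\left(-1230 \right)} = -253 - \left(- \frac{6}{7} + \frac{1}{7} \left(-1230\right)\right) = -253 - \left(- \frac{6}{7} - \frac{1230}{7}\right) = -253 - - \frac{1236}{7} = -253 + \frac{1236}{7} = - \frac{535}{7}$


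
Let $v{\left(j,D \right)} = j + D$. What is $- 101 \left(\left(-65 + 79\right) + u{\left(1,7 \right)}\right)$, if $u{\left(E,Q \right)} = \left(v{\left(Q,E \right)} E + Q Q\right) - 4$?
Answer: $-6767$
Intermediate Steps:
$v{\left(j,D \right)} = D + j$
$u{\left(E,Q \right)} = -4 + Q^{2} + E \left(E + Q\right)$ ($u{\left(E,Q \right)} = \left(\left(E + Q\right) E + Q Q\right) - 4 = \left(E \left(E + Q\right) + Q^{2}\right) - 4 = \left(Q^{2} + E \left(E + Q\right)\right) - 4 = -4 + Q^{2} + E \left(E + Q\right)$)
$- 101 \left(\left(-65 + 79\right) + u{\left(1,7 \right)}\right) = - 101 \left(\left(-65 + 79\right) + \left(-4 + 7^{2} + 1 \left(1 + 7\right)\right)\right) = - 101 \left(14 + \left(-4 + 49 + 1 \cdot 8\right)\right) = - 101 \left(14 + \left(-4 + 49 + 8\right)\right) = - 101 \left(14 + 53\right) = \left(-101\right) 67 = -6767$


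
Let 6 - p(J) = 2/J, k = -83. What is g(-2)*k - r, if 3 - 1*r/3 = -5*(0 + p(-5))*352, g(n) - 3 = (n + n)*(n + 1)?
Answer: -34382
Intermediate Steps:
p(J) = 6 - 2/J
g(n) = 3 + 2*n*(1 + n) (g(n) = 3 + (n + n)*(n + 1) = 3 + (2*n)*(1 + n) = 3 + 2*n*(1 + n))
r = 33801 (r = 9 - 3*(-5*(0 + (6 - 2/(-5))))*352 = 9 - 3*(-5*(0 + (6 - 2*(-1/5))))*352 = 9 - 3*(-5*(0 + (6 + 2/5)))*352 = 9 - 3*(-5*(0 + 32/5))*352 = 9 - 3*(-5*32/5)*352 = 9 - (-96)*352 = 9 - 3*(-11264) = 9 + 33792 = 33801)
g(-2)*k - r = (3 + 2*(-2) + 2*(-2)**2)*(-83) - 1*33801 = (3 - 4 + 2*4)*(-83) - 33801 = (3 - 4 + 8)*(-83) - 33801 = 7*(-83) - 33801 = -581 - 33801 = -34382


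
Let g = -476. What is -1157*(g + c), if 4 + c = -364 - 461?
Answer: 1509885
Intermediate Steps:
c = -829 (c = -4 + (-364 - 461) = -4 - 825 = -829)
-1157*(g + c) = -1157*(-476 - 829) = -1157*(-1305) = 1509885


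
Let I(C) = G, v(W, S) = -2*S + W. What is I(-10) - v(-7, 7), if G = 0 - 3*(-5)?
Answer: 36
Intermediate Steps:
v(W, S) = W - 2*S
G = 15 (G = 0 + 15 = 15)
I(C) = 15
I(-10) - v(-7, 7) = 15 - (-7 - 2*7) = 15 - (-7 - 14) = 15 - 1*(-21) = 15 + 21 = 36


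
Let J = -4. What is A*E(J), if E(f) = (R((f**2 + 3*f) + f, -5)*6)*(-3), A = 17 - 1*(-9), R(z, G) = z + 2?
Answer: -936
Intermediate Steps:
R(z, G) = 2 + z
A = 26 (A = 17 + 9 = 26)
E(f) = -36 - 72*f - 18*f**2 (E(f) = ((2 + ((f**2 + 3*f) + f))*6)*(-3) = ((2 + (f**2 + 4*f))*6)*(-3) = ((2 + f**2 + 4*f)*6)*(-3) = (12 + 6*f**2 + 24*f)*(-3) = -36 - 72*f - 18*f**2)
A*E(J) = 26*(-36 - 18*(-4)*(4 - 4)) = 26*(-36 - 18*(-4)*0) = 26*(-36 + 0) = 26*(-36) = -936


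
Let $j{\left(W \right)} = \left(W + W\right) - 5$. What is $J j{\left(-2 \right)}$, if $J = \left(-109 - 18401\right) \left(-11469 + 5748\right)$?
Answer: $-953061390$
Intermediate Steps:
$J = 105895710$ ($J = \left(-18510\right) \left(-5721\right) = 105895710$)
$j{\left(W \right)} = -5 + 2 W$ ($j{\left(W \right)} = 2 W - 5 = -5 + 2 W$)
$J j{\left(-2 \right)} = 105895710 \left(-5 + 2 \left(-2\right)\right) = 105895710 \left(-5 - 4\right) = 105895710 \left(-9\right) = -953061390$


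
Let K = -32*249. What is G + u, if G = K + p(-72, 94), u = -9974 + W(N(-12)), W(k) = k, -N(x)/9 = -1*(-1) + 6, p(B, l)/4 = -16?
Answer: -18069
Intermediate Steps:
p(B, l) = -64 (p(B, l) = 4*(-16) = -64)
N(x) = -63 (N(x) = -9*(-1*(-1) + 6) = -9*(1 + 6) = -9*7 = -63)
K = -7968
u = -10037 (u = -9974 - 63 = -10037)
G = -8032 (G = -7968 - 64 = -8032)
G + u = -8032 - 10037 = -18069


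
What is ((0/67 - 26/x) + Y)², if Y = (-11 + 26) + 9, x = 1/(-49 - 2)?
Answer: 1822500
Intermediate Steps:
x = -1/51 (x = 1/(-51) = -1/51 ≈ -0.019608)
Y = 24 (Y = 15 + 9 = 24)
((0/67 - 26/x) + Y)² = ((0/67 - 26/(-1/51)) + 24)² = ((0*(1/67) - 26*(-51)) + 24)² = ((0 + 1326) + 24)² = (1326 + 24)² = 1350² = 1822500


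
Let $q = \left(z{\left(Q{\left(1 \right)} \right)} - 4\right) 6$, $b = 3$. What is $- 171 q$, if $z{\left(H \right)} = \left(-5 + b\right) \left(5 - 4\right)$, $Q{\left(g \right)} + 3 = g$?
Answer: $6156$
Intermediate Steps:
$Q{\left(g \right)} = -3 + g$
$z{\left(H \right)} = -2$ ($z{\left(H \right)} = \left(-5 + 3\right) \left(5 - 4\right) = \left(-2\right) 1 = -2$)
$q = -36$ ($q = \left(-2 - 4\right) 6 = \left(-6\right) 6 = -36$)
$- 171 q = \left(-171\right) \left(-36\right) = 6156$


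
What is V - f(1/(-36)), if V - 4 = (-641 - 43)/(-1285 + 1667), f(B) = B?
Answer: 15383/6876 ≈ 2.2372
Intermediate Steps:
V = 422/191 (V = 4 + (-641 - 43)/(-1285 + 1667) = 4 - 684/382 = 4 - 684*1/382 = 4 - 342/191 = 422/191 ≈ 2.2094)
V - f(1/(-36)) = 422/191 - 1/(-36) = 422/191 - 1*(-1/36) = 422/191 + 1/36 = 15383/6876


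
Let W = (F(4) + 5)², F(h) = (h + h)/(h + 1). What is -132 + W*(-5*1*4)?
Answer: -5016/5 ≈ -1003.2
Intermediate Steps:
F(h) = 2*h/(1 + h) (F(h) = (2*h)/(1 + h) = 2*h/(1 + h))
W = 1089/25 (W = (2*4/(1 + 4) + 5)² = (2*4/5 + 5)² = (2*4*(⅕) + 5)² = (8/5 + 5)² = (33/5)² = 1089/25 ≈ 43.560)
-132 + W*(-5*1*4) = -132 + 1089*(-5*1*4)/25 = -132 + 1089*(-5*4)/25 = -132 + (1089/25)*(-20) = -132 - 4356/5 = -5016/5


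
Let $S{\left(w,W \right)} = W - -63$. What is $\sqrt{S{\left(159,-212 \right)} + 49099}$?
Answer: $5 \sqrt{1958} \approx 221.25$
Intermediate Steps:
$S{\left(w,W \right)} = 63 + W$ ($S{\left(w,W \right)} = W + 63 = 63 + W$)
$\sqrt{S{\left(159,-212 \right)} + 49099} = \sqrt{\left(63 - 212\right) + 49099} = \sqrt{-149 + 49099} = \sqrt{48950} = 5 \sqrt{1958}$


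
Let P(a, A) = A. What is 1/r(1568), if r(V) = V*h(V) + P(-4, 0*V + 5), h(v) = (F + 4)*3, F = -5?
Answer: -1/4699 ≈ -0.00021281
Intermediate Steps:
h(v) = -3 (h(v) = (-5 + 4)*3 = -1*3 = -3)
r(V) = 5 - 3*V (r(V) = V*(-3) + (0*V + 5) = -3*V + (0 + 5) = -3*V + 5 = 5 - 3*V)
1/r(1568) = 1/(5 - 3*1568) = 1/(5 - 4704) = 1/(-4699) = -1/4699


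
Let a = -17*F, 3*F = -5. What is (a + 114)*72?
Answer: 10248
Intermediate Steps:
F = -5/3 (F = (⅓)*(-5) = -5/3 ≈ -1.6667)
a = 85/3 (a = -17*(-5/3) = 85/3 ≈ 28.333)
(a + 114)*72 = (85/3 + 114)*72 = (427/3)*72 = 10248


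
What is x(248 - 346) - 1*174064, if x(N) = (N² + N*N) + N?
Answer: -154954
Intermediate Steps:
x(N) = N + 2*N² (x(N) = (N² + N²) + N = 2*N² + N = N + 2*N²)
x(248 - 346) - 1*174064 = (248 - 346)*(1 + 2*(248 - 346)) - 1*174064 = -98*(1 + 2*(-98)) - 174064 = -98*(1 - 196) - 174064 = -98*(-195) - 174064 = 19110 - 174064 = -154954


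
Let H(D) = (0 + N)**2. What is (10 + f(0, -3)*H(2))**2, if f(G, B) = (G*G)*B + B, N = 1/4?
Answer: 24649/256 ≈ 96.285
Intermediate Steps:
N = 1/4 (N = 1*(1/4) = 1/4 ≈ 0.25000)
f(G, B) = B + B*G**2 (f(G, B) = G**2*B + B = B*G**2 + B = B + B*G**2)
H(D) = 1/16 (H(D) = (0 + 1/4)**2 = (1/4)**2 = 1/16)
(10 + f(0, -3)*H(2))**2 = (10 - 3*(1 + 0**2)*(1/16))**2 = (10 - 3*(1 + 0)*(1/16))**2 = (10 - 3*1*(1/16))**2 = (10 - 3*1/16)**2 = (10 - 3/16)**2 = (157/16)**2 = 24649/256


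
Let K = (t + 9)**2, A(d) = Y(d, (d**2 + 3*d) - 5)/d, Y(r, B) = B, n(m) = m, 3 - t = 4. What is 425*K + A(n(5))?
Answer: 27207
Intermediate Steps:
t = -1 (t = 3 - 1*4 = 3 - 4 = -1)
A(d) = (-5 + d**2 + 3*d)/d (A(d) = ((d**2 + 3*d) - 5)/d = (-5 + d**2 + 3*d)/d)
K = 64 (K = (-1 + 9)**2 = 8**2 = 64)
425*K + A(n(5)) = 425*64 + (3 + 5 - 5/5) = 27200 + (3 + 5 - 5*1/5) = 27200 + (3 + 5 - 1) = 27200 + 7 = 27207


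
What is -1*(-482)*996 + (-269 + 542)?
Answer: 480345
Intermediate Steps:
-1*(-482)*996 + (-269 + 542) = 482*996 + 273 = 480072 + 273 = 480345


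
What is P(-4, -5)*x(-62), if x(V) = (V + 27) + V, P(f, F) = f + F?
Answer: 873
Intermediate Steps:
P(f, F) = F + f
x(V) = 27 + 2*V (x(V) = (27 + V) + V = 27 + 2*V)
P(-4, -5)*x(-62) = (-5 - 4)*(27 + 2*(-62)) = -9*(27 - 124) = -9*(-97) = 873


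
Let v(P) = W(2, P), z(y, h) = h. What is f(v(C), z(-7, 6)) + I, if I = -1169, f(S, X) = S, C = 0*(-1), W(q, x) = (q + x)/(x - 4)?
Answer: -2339/2 ≈ -1169.5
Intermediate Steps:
W(q, x) = (q + x)/(-4 + x)
C = 0
v(P) = (2 + P)/(-4 + P)
f(v(C), z(-7, 6)) + I = (2 + 0)/(-4 + 0) - 1169 = 2/(-4) - 1169 = -1/4*2 - 1169 = -1/2 - 1169 = -2339/2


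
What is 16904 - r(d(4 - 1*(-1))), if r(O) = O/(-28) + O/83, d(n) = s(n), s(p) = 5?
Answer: 39285171/2324 ≈ 16904.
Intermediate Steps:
d(n) = 5
r(O) = -55*O/2324 (r(O) = O*(-1/28) + O*(1/83) = -O/28 + O/83 = -55*O/2324)
16904 - r(d(4 - 1*(-1))) = 16904 - (-55)*5/2324 = 16904 - 1*(-275/2324) = 16904 + 275/2324 = 39285171/2324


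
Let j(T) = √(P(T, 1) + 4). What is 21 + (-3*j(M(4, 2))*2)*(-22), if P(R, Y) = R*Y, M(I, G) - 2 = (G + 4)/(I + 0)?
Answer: 21 + 66*√30 ≈ 382.50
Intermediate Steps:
M(I, G) = 2 + (4 + G)/I (M(I, G) = 2 + (G + 4)/(I + 0) = 2 + (4 + G)/I)
j(T) = √(4 + T) (j(T) = √(T*1 + 4) = √(T + 4) = √(4 + T))
21 + (-3*j(M(4, 2))*2)*(-22) = 21 + (-3*√(4 + (4 + 2 + 2*4)/4)*2)*(-22) = 21 + (-3*√(4 + (4 + 2 + 8)/4)*2)*(-22) = 21 + (-3*√(4 + (¼)*14)*2)*(-22) = 21 + (-3*√(4 + 7/2)*2)*(-22) = 21 + (-3*√30/2*2)*(-22) = 21 - 3*√30*(-22) = 21 + 66*√30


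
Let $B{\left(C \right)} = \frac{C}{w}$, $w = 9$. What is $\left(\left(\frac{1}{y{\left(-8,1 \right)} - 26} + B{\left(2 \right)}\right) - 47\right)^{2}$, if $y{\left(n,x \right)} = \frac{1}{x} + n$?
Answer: $\frac{21473956}{9801} \approx 2191.0$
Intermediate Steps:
$y{\left(n,x \right)} = n + \frac{1}{x}$
$B{\left(C \right)} = \frac{C}{9}$
$\left(\left(\frac{1}{y{\left(-8,1 \right)} - 26} + B{\left(2 \right)}\right) - 47\right)^{2} = \left(\left(\frac{1}{\left(-8 + 1^{-1}\right) - 26} + \frac{1}{9} \cdot 2\right) - 47\right)^{2} = \left(\left(\frac{1}{\left(-8 + 1\right) - 26} + \frac{2}{9}\right) - 47\right)^{2} = \left(\left(\frac{1}{-7 - 26} + \frac{2}{9}\right) - 47\right)^{2} = \left(\left(\frac{1}{-33} + \frac{2}{9}\right) - 47\right)^{2} = \left(\left(- \frac{1}{33} + \frac{2}{9}\right) - 47\right)^{2} = \left(\frac{19}{99} - 47\right)^{2} = \left(- \frac{4634}{99}\right)^{2} = \frac{21473956}{9801}$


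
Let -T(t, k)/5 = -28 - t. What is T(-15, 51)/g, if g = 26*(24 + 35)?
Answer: 5/118 ≈ 0.042373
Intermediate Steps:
T(t, k) = 140 + 5*t (T(t, k) = -5*(-28 - t) = 140 + 5*t)
g = 1534 (g = 26*59 = 1534)
T(-15, 51)/g = (140 + 5*(-15))/1534 = (140 - 75)*(1/1534) = 65*(1/1534) = 5/118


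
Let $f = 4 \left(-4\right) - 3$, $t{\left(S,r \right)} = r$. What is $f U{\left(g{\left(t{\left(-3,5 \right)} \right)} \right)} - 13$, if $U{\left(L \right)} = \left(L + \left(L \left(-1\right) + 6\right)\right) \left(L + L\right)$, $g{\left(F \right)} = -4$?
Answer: $899$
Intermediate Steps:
$U{\left(L \right)} = 12 L$ ($U{\left(L \right)} = \left(L - \left(-6 + L\right)\right) 2 L = 6 \cdot 2 L = 12 L$)
$f = -19$ ($f = -16 - 3 = -19$)
$f U{\left(g{\left(t{\left(-3,5 \right)} \right)} \right)} - 13 = - 19 \cdot 12 \left(-4\right) - 13 = \left(-19\right) \left(-48\right) - 13 = 912 - 13 = 899$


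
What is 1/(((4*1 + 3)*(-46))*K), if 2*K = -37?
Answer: 1/5957 ≈ 0.00016787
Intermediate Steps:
K = -37/2 (K = (½)*(-37) = -37/2 ≈ -18.500)
1/(((4*1 + 3)*(-46))*K) = 1/(((4*1 + 3)*(-46))*(-37/2)) = 1/(((4 + 3)*(-46))*(-37/2)) = 1/((7*(-46))*(-37/2)) = 1/(-322*(-37/2)) = 1/5957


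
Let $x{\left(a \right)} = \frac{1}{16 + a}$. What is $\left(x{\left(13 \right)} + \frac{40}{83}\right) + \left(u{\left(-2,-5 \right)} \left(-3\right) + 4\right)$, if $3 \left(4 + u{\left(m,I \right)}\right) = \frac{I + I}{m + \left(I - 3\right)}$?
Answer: $\frac{37348}{2407} \approx 15.516$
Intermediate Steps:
$u{\left(m,I \right)} = -4 + \frac{2 I}{3 \left(-3 + I + m\right)}$ ($u{\left(m,I \right)} = -4 + \frac{\left(I + I\right) \frac{1}{m + \left(I - 3\right)}}{3} = -4 + \frac{2 I \frac{1}{m + \left(I - 3\right)}}{3} = -4 + \frac{2 I \frac{1}{m + \left(-3 + I\right)}}{3} = -4 + \frac{2 I \frac{1}{-3 + I + m}}{3} = -4 + \frac{2 I}{3 \left(-3 + I + m\right)}$)
$\left(x{\left(13 \right)} + \frac{40}{83}\right) + \left(u{\left(-2,-5 \right)} \left(-3\right) + 4\right) = \left(\frac{1}{16 + 13} + \frac{40}{83}\right) + \left(\frac{12 - -8 - - \frac{50}{3}}{-3 - 5 - 2} \left(-3\right) + 4\right) = \left(\frac{1}{29} + 40 \cdot \frac{1}{83}\right) + \left(\frac{12 + 8 + \frac{50}{3}}{-10} \left(-3\right) + 4\right) = \left(\frac{1}{29} + \frac{40}{83}\right) + \left(\left(- \frac{1}{10}\right) \frac{110}{3} \left(-3\right) + 4\right) = \frac{1243}{2407} + \left(\left(- \frac{11}{3}\right) \left(-3\right) + 4\right) = \frac{1243}{2407} + \left(11 + 4\right) = \frac{1243}{2407} + 15 = \frac{37348}{2407}$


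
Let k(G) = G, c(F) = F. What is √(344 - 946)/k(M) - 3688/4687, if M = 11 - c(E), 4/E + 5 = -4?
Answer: -3688/4687 + 9*I*√602/103 ≈ -0.78686 + 2.1439*I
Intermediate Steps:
E = -4/9 (E = 4/(-5 - 4) = 4/(-9) = 4*(-⅑) = -4/9 ≈ -0.44444)
M = 103/9 (M = 11 - 1*(-4/9) = 11 + 4/9 = 103/9 ≈ 11.444)
√(344 - 946)/k(M) - 3688/4687 = √(344 - 946)/(103/9) - 3688/4687 = √(-602)*(9/103) - 3688*1/4687 = (I*√602)*(9/103) - 3688/4687 = 9*I*√602/103 - 3688/4687 = -3688/4687 + 9*I*√602/103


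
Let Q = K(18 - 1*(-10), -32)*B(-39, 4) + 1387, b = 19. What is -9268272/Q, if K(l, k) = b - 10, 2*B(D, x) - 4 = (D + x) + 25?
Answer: -579267/85 ≈ -6814.9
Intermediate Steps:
B(D, x) = 29/2 + D/2 + x/2 (B(D, x) = 2 + ((D + x) + 25)/2 = 2 + (25 + D + x)/2 = 2 + (25/2 + D/2 + x/2) = 29/2 + D/2 + x/2)
K(l, k) = 9 (K(l, k) = 19 - 10 = 9)
Q = 1360 (Q = 9*(29/2 + (½)*(-39) + (½)*4) + 1387 = 9*(29/2 - 39/2 + 2) + 1387 = 9*(-3) + 1387 = -27 + 1387 = 1360)
-9268272/Q = -9268272/1360 = -9268272*1/1360 = -579267/85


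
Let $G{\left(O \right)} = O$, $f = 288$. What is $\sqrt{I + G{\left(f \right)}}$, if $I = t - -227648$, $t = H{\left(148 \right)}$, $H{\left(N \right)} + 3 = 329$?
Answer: $\sqrt{228262} \approx 477.77$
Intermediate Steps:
$H{\left(N \right)} = 326$ ($H{\left(N \right)} = -3 + 329 = 326$)
$t = 326$
$I = 227974$ ($I = 326 - -227648 = 326 + 227648 = 227974$)
$\sqrt{I + G{\left(f \right)}} = \sqrt{227974 + 288} = \sqrt{228262}$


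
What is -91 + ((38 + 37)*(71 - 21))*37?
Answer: 138659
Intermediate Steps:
-91 + ((38 + 37)*(71 - 21))*37 = -91 + (75*50)*37 = -91 + 3750*37 = -91 + 138750 = 138659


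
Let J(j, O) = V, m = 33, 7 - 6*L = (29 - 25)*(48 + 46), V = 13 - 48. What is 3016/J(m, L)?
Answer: -3016/35 ≈ -86.171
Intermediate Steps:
V = -35
L = -123/2 (L = 7/6 - (29 - 25)*(48 + 46)/6 = 7/6 - 2*94/3 = 7/6 - 1/6*376 = 7/6 - 188/3 = -123/2 ≈ -61.500)
J(j, O) = -35
3016/J(m, L) = 3016/(-35) = 3016*(-1/35) = -3016/35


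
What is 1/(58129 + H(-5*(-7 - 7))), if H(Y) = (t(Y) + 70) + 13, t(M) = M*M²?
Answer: 1/401212 ≈ 2.4924e-6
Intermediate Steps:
t(M) = M³
H(Y) = 83 + Y³ (H(Y) = (Y³ + 70) + 13 = (70 + Y³) + 13 = 83 + Y³)
1/(58129 + H(-5*(-7 - 7))) = 1/(58129 + (83 + (-5*(-7 - 7))³)) = 1/(58129 + (83 + (-5*(-14))³)) = 1/(58129 + (83 + 70³)) = 1/(58129 + (83 + 343000)) = 1/(58129 + 343083) = 1/401212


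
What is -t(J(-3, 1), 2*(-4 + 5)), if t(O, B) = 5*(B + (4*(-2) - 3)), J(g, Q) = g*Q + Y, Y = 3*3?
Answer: 45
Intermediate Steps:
Y = 9
J(g, Q) = 9 + Q*g (J(g, Q) = g*Q + 9 = Q*g + 9 = 9 + Q*g)
t(O, B) = -55 + 5*B (t(O, B) = 5*(B + (-8 - 3)) = 5*(B - 11) = 5*(-11 + B) = -55 + 5*B)
-t(J(-3, 1), 2*(-4 + 5)) = -(-55 + 5*(2*(-4 + 5))) = -(-55 + 5*(2*1)) = -(-55 + 5*2) = -(-55 + 10) = -1*(-45) = 45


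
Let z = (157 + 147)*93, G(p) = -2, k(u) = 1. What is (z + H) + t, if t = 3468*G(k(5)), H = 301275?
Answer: 322611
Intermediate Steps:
t = -6936 (t = 3468*(-2) = -6936)
z = 28272 (z = 304*93 = 28272)
(z + H) + t = (28272 + 301275) - 6936 = 329547 - 6936 = 322611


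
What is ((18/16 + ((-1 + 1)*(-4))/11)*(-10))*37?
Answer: -1665/4 ≈ -416.25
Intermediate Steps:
((18/16 + ((-1 + 1)*(-4))/11)*(-10))*37 = ((18*(1/16) + (0*(-4))*(1/11))*(-10))*37 = ((9/8 + 0*(1/11))*(-10))*37 = ((9/8 + 0)*(-10))*37 = ((9/8)*(-10))*37 = -45/4*37 = -1665/4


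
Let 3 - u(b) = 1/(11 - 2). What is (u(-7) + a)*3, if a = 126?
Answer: 1160/3 ≈ 386.67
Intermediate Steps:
u(b) = 26/9 (u(b) = 3 - 1/(11 - 2) = 3 - 1/9 = 3 - 1*⅑ = 3 - ⅑ = 26/9)
(u(-7) + a)*3 = (26/9 + 126)*3 = (1160/9)*3 = 1160/3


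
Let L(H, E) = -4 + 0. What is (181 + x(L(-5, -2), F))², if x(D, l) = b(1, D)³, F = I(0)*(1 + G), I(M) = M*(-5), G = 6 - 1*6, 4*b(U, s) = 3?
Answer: 134815321/4096 ≈ 32914.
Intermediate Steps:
b(U, s) = ¾ (b(U, s) = (¼)*3 = ¾)
L(H, E) = -4
G = 0 (G = 6 - 6 = 0)
I(M) = -5*M
F = 0 (F = (-5*0)*(1 + 0) = 0*1 = 0)
x(D, l) = 27/64 (x(D, l) = (¾)³ = 27/64)
(181 + x(L(-5, -2), F))² = (181 + 27/64)² = (11611/64)² = 134815321/4096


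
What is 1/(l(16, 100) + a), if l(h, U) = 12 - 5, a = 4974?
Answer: 1/4981 ≈ 0.00020076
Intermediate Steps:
l(h, U) = 7
1/(l(16, 100) + a) = 1/(7 + 4974) = 1/4981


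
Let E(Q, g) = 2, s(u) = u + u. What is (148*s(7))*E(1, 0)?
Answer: 4144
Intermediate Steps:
s(u) = 2*u
(148*s(7))*E(1, 0) = (148*(2*7))*2 = (148*14)*2 = 2072*2 = 4144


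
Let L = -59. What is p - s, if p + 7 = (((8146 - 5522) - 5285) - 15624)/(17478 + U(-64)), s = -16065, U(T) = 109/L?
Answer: 16556212579/1031093 ≈ 16057.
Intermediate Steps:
U(T) = -109/59 (U(T) = 109/(-59) = 109*(-1/59) = -109/59)
p = -8296466/1031093 (p = -7 + (((8146 - 5522) - 5285) - 15624)/(17478 - 109/59) = -7 + ((2624 - 5285) - 15624)/(1031093/59) = -7 + (-2661 - 15624)*(59/1031093) = -7 - 18285*59/1031093 = -7 - 1078815/1031093 = -8296466/1031093 ≈ -8.0463)
p - s = -8296466/1031093 - 1*(-16065) = -8296466/1031093 + 16065 = 16556212579/1031093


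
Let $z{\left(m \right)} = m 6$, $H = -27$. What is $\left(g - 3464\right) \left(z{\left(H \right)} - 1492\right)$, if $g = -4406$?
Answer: $13016980$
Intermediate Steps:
$z{\left(m \right)} = 6 m$
$\left(g - 3464\right) \left(z{\left(H \right)} - 1492\right) = \left(-4406 - 3464\right) \left(6 \left(-27\right) - 1492\right) = - 7870 \left(-162 - 1492\right) = \left(-7870\right) \left(-1654\right) = 13016980$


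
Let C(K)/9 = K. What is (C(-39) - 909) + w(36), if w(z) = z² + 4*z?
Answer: 180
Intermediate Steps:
C(K) = 9*K
(C(-39) - 909) + w(36) = (9*(-39) - 909) + 36*(4 + 36) = (-351 - 909) + 36*40 = -1260 + 1440 = 180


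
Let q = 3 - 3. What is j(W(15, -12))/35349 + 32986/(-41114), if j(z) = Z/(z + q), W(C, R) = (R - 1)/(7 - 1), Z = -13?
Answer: -194295905/242223131 ≈ -0.80214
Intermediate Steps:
q = 0
W(C, R) = -⅙ + R/6 (W(C, R) = (-1 + R)/6 = (-1 + R)*(⅙) = -⅙ + R/6)
j(z) = -13/z (j(z) = -13/(z + 0) = -13/z)
j(W(15, -12))/35349 + 32986/(-41114) = -13/(-⅙ + (⅙)*(-12))/35349 + 32986/(-41114) = -13/(-⅙ - 2)*(1/35349) + 32986*(-1/41114) = -13/(-13/6)*(1/35349) - 16493/20557 = -13*(-6/13)*(1/35349) - 16493/20557 = 6*(1/35349) - 16493/20557 = 2/11783 - 16493/20557 = -194295905/242223131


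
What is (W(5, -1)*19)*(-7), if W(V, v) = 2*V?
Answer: -1330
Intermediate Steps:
(W(5, -1)*19)*(-7) = ((2*5)*19)*(-7) = (10*19)*(-7) = 190*(-7) = -1330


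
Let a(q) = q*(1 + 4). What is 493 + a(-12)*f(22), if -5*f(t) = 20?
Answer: 733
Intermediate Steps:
a(q) = 5*q (a(q) = q*5 = 5*q)
f(t) = -4 (f(t) = -⅕*20 = -4)
493 + a(-12)*f(22) = 493 + (5*(-12))*(-4) = 493 - 60*(-4) = 493 + 240 = 733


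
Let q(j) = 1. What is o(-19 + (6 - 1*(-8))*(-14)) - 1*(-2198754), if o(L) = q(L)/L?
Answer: 472732109/215 ≈ 2.1988e+6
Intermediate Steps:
o(L) = 1/L
o(-19 + (6 - 1*(-8))*(-14)) - 1*(-2198754) = 1/(-19 + (6 - 1*(-8))*(-14)) - 1*(-2198754) = 1/(-19 + (6 + 8)*(-14)) + 2198754 = 1/(-19 + 14*(-14)) + 2198754 = 1/(-19 - 196) + 2198754 = 1/(-215) + 2198754 = -1/215 + 2198754 = 472732109/215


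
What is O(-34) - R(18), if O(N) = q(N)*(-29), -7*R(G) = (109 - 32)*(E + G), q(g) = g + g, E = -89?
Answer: 1191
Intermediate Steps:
q(g) = 2*g
R(G) = 979 - 11*G (R(G) = -(109 - 32)*(-89 + G)/7 = -11*(-89 + G) = -(-6853 + 77*G)/7 = 979 - 11*G)
O(N) = -58*N (O(N) = (2*N)*(-29) = -58*N)
O(-34) - R(18) = -58*(-34) - (979 - 11*18) = 1972 - (979 - 198) = 1972 - 1*781 = 1972 - 781 = 1191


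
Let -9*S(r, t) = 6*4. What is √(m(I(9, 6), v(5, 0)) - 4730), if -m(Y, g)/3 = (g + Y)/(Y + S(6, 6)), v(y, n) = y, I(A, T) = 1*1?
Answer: 2*I*√29495/5 ≈ 68.696*I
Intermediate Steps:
I(A, T) = 1
S(r, t) = -8/3 (S(r, t) = -2*4/3 = -⅑*24 = -8/3)
m(Y, g) = -3*(Y + g)/(-8/3 + Y) (m(Y, g) = -3*(g + Y)/(Y - 8/3) = -3*(Y + g)/(-8/3 + Y))
√(m(I(9, 6), v(5, 0)) - 4730) = √(9*(-1*1 - 1*5)/(-8 + 3*1) - 4730) = √(9*(-1 - 5)/(-8 + 3) - 4730) = √(9*(-6)/(-5) - 4730) = √(9*(-⅕)*(-6) - 4730) = √(54/5 - 4730) = √(-23596/5) = 2*I*√29495/5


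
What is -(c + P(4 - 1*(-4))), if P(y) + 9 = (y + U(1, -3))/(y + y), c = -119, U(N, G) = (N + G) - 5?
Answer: 2047/16 ≈ 127.94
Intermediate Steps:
U(N, G) = -5 + G + N (U(N, G) = (G + N) - 5 = -5 + G + N)
P(y) = -9 + (-7 + y)/(2*y) (P(y) = -9 + (y + (-5 - 3 + 1))/(y + y) = -9 + (y - 7)/((2*y)) = -9 + (-7 + y)*(1/(2*y)) = -9 + (-7 + y)/(2*y))
-(c + P(4 - 1*(-4))) = -(-119 + (-7 - 17*(4 - 1*(-4)))/(2*(4 - 1*(-4)))) = -(-119 + (-7 - 17*(4 + 4))/(2*(4 + 4))) = -(-119 + (½)*(-7 - 17*8)/8) = -(-119 + (½)*(⅛)*(-7 - 136)) = -(-119 + (½)*(⅛)*(-143)) = -(-119 - 143/16) = -1*(-2047/16) = 2047/16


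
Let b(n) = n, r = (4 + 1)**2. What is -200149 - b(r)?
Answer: -200174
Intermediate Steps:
r = 25 (r = 5**2 = 25)
-200149 - b(r) = -200149 - 1*25 = -200149 - 25 = -200174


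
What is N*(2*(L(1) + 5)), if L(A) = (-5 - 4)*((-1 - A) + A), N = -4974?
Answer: -139272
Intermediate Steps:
L(A) = 9 (L(A) = -9*(-1) = 9)
N*(2*(L(1) + 5)) = -9948*(9 + 5) = -9948*14 = -4974*28 = -139272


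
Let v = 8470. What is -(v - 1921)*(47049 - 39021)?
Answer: -52575372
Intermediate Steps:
-(v - 1921)*(47049 - 39021) = -(8470 - 1921)*(47049 - 39021) = -6549*8028 = -1*52575372 = -52575372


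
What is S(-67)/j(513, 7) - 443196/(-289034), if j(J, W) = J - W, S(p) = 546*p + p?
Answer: -5184274945/73125602 ≈ -70.896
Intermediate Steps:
S(p) = 547*p
S(-67)/j(513, 7) - 443196/(-289034) = (547*(-67))/(513 - 1*7) - 443196/(-289034) = -36649/(513 - 7) - 443196*(-1/289034) = -36649/506 + 221598/144517 = -5184274945/73125602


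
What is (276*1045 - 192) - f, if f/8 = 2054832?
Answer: -16150428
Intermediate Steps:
f = 16438656 (f = 8*2054832 = 16438656)
(276*1045 - 192) - f = (276*1045 - 192) - 1*16438656 = (288420 - 192) - 16438656 = 288228 - 16438656 = -16150428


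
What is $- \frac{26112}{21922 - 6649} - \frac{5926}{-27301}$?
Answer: $- \frac{207458638}{138989391} \approx -1.4926$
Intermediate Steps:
$- \frac{26112}{21922 - 6649} - \frac{5926}{-27301} = - \frac{26112}{21922 - 6649} - - \frac{5926}{27301} = - \frac{26112}{15273} + \frac{5926}{27301} = \left(-26112\right) \frac{1}{15273} + \frac{5926}{27301} = - \frac{8704}{5091} + \frac{5926}{27301} = - \frac{207458638}{138989391}$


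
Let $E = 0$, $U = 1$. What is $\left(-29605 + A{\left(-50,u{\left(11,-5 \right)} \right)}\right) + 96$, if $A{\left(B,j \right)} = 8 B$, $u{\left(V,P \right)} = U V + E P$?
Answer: $-29909$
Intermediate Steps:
$u{\left(V,P \right)} = V$ ($u{\left(V,P \right)} = 1 V + 0 P = V + 0 = V$)
$\left(-29605 + A{\left(-50,u{\left(11,-5 \right)} \right)}\right) + 96 = \left(-29605 + 8 \left(-50\right)\right) + 96 = \left(-29605 - 400\right) + 96 = -30005 + 96 = -29909$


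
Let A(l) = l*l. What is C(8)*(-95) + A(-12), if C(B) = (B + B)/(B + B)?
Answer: 49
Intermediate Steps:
A(l) = l**2
C(B) = 1 (C(B) = (2*B)/((2*B)) = (2*B)*(1/(2*B)) = 1)
C(8)*(-95) + A(-12) = 1*(-95) + (-12)**2 = -95 + 144 = 49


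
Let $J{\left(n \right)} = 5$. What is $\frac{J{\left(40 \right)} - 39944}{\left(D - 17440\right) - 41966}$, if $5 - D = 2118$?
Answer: $\frac{39939}{61519} \approx 0.64921$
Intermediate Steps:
$D = -2113$ ($D = 5 - 2118 = -2113$)
$\frac{J{\left(40 \right)} - 39944}{\left(D - 17440\right) - 41966} = \frac{5 - 39944}{\left(-2113 - 17440\right) - 41966} = - \frac{39939}{\left(-2113 - 17440\right) - 41966} = - \frac{39939}{-19553 - 41966} = - \frac{39939}{-61519} = \left(-39939\right) \left(- \frac{1}{61519}\right) = \frac{39939}{61519}$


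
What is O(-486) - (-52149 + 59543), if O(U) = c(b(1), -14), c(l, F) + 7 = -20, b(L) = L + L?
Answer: -7421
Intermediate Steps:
b(L) = 2*L
c(l, F) = -27 (c(l, F) = -7 - 20 = -27)
O(U) = -27
O(-486) - (-52149 + 59543) = -27 - (-52149 + 59543) = -27 - 1*7394 = -27 - 7394 = -7421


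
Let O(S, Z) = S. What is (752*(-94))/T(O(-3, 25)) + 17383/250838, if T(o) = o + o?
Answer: 8865670421/752514 ≈ 11781.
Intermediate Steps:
T(o) = 2*o
(752*(-94))/T(O(-3, 25)) + 17383/250838 = (752*(-94))/((2*(-3))) + 17383/250838 = -70688/(-6) + 17383*(1/250838) = -70688*(-1/6) + 17383/250838 = 35344/3 + 17383/250838 = 8865670421/752514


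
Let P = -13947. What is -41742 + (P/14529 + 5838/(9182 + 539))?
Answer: -1965180314321/47078803 ≈ -41742.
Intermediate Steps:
-41742 + (P/14529 + 5838/(9182 + 539)) = -41742 + (-13947/14529 + 5838/(9182 + 539)) = -41742 + (-13947*1/14529 + 5838/9721) = -41742 + (-4649/4843 + 5838*(1/9721)) = -41742 + (-4649/4843 + 5838/9721) = -41742 - 16919495/47078803 = -1965180314321/47078803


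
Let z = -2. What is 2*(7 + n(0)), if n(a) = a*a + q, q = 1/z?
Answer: 13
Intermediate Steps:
q = -½ (q = 1/(-2) = -½ ≈ -0.50000)
n(a) = -½ + a² (n(a) = a*a - ½ = a² - ½ = -½ + a²)
2*(7 + n(0)) = 2*(7 + (-½ + 0²)) = 2*(7 + (-½ + 0)) = 2*(7 - ½) = 2*(13/2) = 13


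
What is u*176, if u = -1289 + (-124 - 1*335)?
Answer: -307648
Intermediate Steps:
u = -1748 (u = -1289 + (-124 - 335) = -1289 - 459 = -1748)
u*176 = -1748*176 = -307648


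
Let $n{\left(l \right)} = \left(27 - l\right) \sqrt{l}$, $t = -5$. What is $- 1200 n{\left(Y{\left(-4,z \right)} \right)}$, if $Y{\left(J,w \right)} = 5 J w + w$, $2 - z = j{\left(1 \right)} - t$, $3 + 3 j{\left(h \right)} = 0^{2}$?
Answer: $13200 \sqrt{38} \approx 81370.0$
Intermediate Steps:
$j{\left(h \right)} = -1$ ($j{\left(h \right)} = -1 + \frac{0^{2}}{3} = -1 + \frac{1}{3} \cdot 0 = -1 + 0 = -1$)
$z = -2$ ($z = 2 - \left(-1 - -5\right) = 2 - \left(-1 + 5\right) = 2 - 4 = -2$)
$Y{\left(J,w \right)} = w + 5 J w$ ($Y{\left(J,w \right)} = 5 J w + w = w + 5 J w$)
$n{\left(l \right)} = \sqrt{l} \left(27 - l\right)$
$- 1200 n{\left(Y{\left(-4,z \right)} \right)} = - 1200 \sqrt{- 2 \left(1 + 5 \left(-4\right)\right)} \left(27 - - 2 \left(1 + 5 \left(-4\right)\right)\right) = - 1200 \sqrt{- 2 \left(1 - 20\right)} \left(27 - - 2 \left(1 - 20\right)\right) = - 1200 \sqrt{\left(-2\right) \left(-19\right)} \left(27 - \left(-2\right) \left(-19\right)\right) = - 1200 \sqrt{38} \left(27 - 38\right) = - 1200 \sqrt{38} \left(-11\right) = - 1200 \left(- 11 \sqrt{38}\right) = 13200 \sqrt{38}$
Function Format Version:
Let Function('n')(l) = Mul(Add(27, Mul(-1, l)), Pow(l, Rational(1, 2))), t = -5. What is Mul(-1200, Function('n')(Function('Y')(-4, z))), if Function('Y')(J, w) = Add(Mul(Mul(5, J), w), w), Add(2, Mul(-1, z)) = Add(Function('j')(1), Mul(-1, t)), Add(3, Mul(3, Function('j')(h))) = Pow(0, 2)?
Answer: Mul(13200, Pow(38, Rational(1, 2))) ≈ 81370.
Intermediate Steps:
Function('j')(h) = -1 (Function('j')(h) = Add(-1, Mul(Rational(1, 3), Pow(0, 2))) = Add(-1, Mul(Rational(1, 3), 0)) = Add(-1, 0) = -1)
z = -2 (z = Add(2, Mul(-1, Add(-1, Mul(-1, -5)))) = Add(2, Mul(-1, Add(-1, 5))) = Add(2, Mul(-1, 4)) = Add(2, -4) = -2)
Function('Y')(J, w) = Add(w, Mul(5, J, w)) (Function('Y')(J, w) = Add(Mul(5, J, w), w) = Add(w, Mul(5, J, w)))
Function('n')(l) = Mul(Pow(l, Rational(1, 2)), Add(27, Mul(-1, l)))
Mul(-1200, Function('n')(Function('Y')(-4, z))) = Mul(-1200, Mul(Pow(Mul(-2, Add(1, Mul(5, -4))), Rational(1, 2)), Add(27, Mul(-1, Mul(-2, Add(1, Mul(5, -4))))))) = Mul(-1200, Mul(Pow(Mul(-2, Add(1, -20)), Rational(1, 2)), Add(27, Mul(-1, Mul(-2, Add(1, -20)))))) = Mul(-1200, Mul(Pow(Mul(-2, -19), Rational(1, 2)), Add(27, Mul(-1, Mul(-2, -19))))) = Mul(-1200, Mul(Pow(38, Rational(1, 2)), Add(27, Mul(-1, 38)))) = Mul(-1200, Mul(Pow(38, Rational(1, 2)), Add(27, -38))) = Mul(-1200, Mul(Pow(38, Rational(1, 2)), -11)) = Mul(-1200, Mul(-11, Pow(38, Rational(1, 2)))) = Mul(13200, Pow(38, Rational(1, 2)))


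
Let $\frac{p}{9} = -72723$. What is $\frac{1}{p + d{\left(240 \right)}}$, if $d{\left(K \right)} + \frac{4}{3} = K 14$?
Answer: $- \frac{3}{1953445} \approx -1.5357 \cdot 10^{-6}$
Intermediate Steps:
$p = -654507$ ($p = 9 \left(-72723\right) = -654507$)
$d{\left(K \right)} = - \frac{4}{3} + 14 K$ ($d{\left(K \right)} = - \frac{4}{3} + K 14 = - \frac{4}{3} + 14 K$)
$\frac{1}{p + d{\left(240 \right)}} = \frac{1}{-654507 + \left(- \frac{4}{3} + 14 \cdot 240\right)} = \frac{1}{-654507 + \left(- \frac{4}{3} + 3360\right)} = \frac{1}{-654507 + \frac{10076}{3}} = \frac{1}{- \frac{1953445}{3}} = - \frac{3}{1953445}$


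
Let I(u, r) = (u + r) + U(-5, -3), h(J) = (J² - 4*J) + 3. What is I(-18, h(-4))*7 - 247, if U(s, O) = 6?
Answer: -86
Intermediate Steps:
h(J) = 3 + J² - 4*J
I(u, r) = 6 + r + u (I(u, r) = (u + r) + 6 = (r + u) + 6 = 6 + r + u)
I(-18, h(-4))*7 - 247 = (6 + (3 + (-4)² - 4*(-4)) - 18)*7 - 247 = (6 + (3 + 16 + 16) - 18)*7 - 247 = (6 + 35 - 18)*7 - 247 = 23*7 - 247 = 161 - 247 = -86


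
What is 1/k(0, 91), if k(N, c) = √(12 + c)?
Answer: √103/103 ≈ 0.098533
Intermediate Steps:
1/k(0, 91) = 1/(√(12 + 91)) = 1/(√103) = √103/103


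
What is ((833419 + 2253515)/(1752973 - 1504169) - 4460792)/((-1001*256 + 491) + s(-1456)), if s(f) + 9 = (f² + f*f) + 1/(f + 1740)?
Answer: -78800046214214/70379425896433 ≈ -1.1196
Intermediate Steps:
s(f) = -9 + 1/(1740 + f) + 2*f² (s(f) = -9 + ((f² + f*f) + 1/(f + 1740)) = -9 + ((f² + f²) + 1/(1740 + f)) = -9 + (2*f² + 1/(1740 + f)) = -9 + (1/(1740 + f) + 2*f²) = -9 + 1/(1740 + f) + 2*f²)
((833419 + 2253515)/(1752973 - 1504169) - 4460792)/((-1001*256 + 491) + s(-1456)) = ((833419 + 2253515)/(1752973 - 1504169) - 4460792)/((-1001*256 + 491) + (-15659 - 9*(-1456) + 2*(-1456)³ + 3480*(-1456)²)/(1740 - 1456)) = (3086934/248804 - 4460792)/((-256256 + 491) + (-15659 + 13104 + 2*(-3086626816) + 3480*2119936)/284) = (3086934*(1/248804) - 4460792)/(-255765 + (-15659 + 13104 - 6173253632 + 7377377280)/284) = (1543467/124402 - 4460792)/(-255765 + (1/284)*1204121093) = -554929902917/(124402*(-255765 + 1204121093/284)) = -554929902917/(124402*1131483833/284) = -554929902917/124402*284/1131483833 = -78800046214214/70379425896433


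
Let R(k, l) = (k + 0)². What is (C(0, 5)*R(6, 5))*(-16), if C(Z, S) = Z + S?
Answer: -2880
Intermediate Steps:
C(Z, S) = S + Z
R(k, l) = k²
(C(0, 5)*R(6, 5))*(-16) = ((5 + 0)*6²)*(-16) = (5*36)*(-16) = 180*(-16) = -2880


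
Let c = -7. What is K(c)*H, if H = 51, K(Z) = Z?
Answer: -357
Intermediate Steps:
K(c)*H = -7*51 = -357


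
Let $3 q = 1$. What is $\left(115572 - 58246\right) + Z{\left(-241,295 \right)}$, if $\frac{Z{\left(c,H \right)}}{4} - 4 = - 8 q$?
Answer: $\frac{171994}{3} \approx 57331.0$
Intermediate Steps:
$q = \frac{1}{3}$ ($q = \frac{1}{3} \cdot 1 = \frac{1}{3} \approx 0.33333$)
$Z{\left(c,H \right)} = \frac{16}{3}$ ($Z{\left(c,H \right)} = 16 + 4 \left(\left(-8\right) \frac{1}{3}\right) = 16 + 4 \left(- \frac{8}{3}\right) = 16 - \frac{32}{3} = \frac{16}{3}$)
$\left(115572 - 58246\right) + Z{\left(-241,295 \right)} = \left(115572 - 58246\right) + \frac{16}{3} = 57326 + \frac{16}{3} = \frac{171994}{3}$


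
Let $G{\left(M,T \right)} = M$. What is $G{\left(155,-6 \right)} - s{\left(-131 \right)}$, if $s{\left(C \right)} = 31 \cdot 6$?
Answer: $-31$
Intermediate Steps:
$s{\left(C \right)} = 186$
$G{\left(155,-6 \right)} - s{\left(-131 \right)} = 155 - 186 = -31$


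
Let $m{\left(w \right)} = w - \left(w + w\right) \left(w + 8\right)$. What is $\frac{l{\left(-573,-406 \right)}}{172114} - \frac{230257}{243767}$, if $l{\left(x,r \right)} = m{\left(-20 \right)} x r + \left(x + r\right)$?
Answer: $- \frac{28394602774191}{41955713438} \approx -676.78$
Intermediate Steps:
$m{\left(w \right)} = w - 2 w \left(8 + w\right)$
$l{\left(x,r \right)} = r + x - 500 r x$ ($l{\left(x,r \right)} = \left(-1\right) \left(-20\right) \left(15 + 2 \left(-20\right)\right) x r + \left(x + r\right) = \left(-1\right) \left(-20\right) \left(15 - 40\right) x r + \left(r + x\right) = \left(-1\right) \left(-20\right) \left(-25\right) x r + \left(r + x\right) = - 500 x r + \left(r + x\right) = - 500 r x + \left(r + x\right) = r + x - 500 r x$)
$\frac{l{\left(-573,-406 \right)}}{172114} - \frac{230257}{243767} = \frac{-406 - 573 - \left(-203000\right) \left(-573\right)}{172114} - \frac{230257}{243767} = \left(-406 - 573 - 116319000\right) \frac{1}{172114} - \frac{230257}{243767} = \left(-116319979\right) \frac{1}{172114} - \frac{230257}{243767} = - \frac{116319979}{172114} - \frac{230257}{243767} = - \frac{28394602774191}{41955713438}$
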